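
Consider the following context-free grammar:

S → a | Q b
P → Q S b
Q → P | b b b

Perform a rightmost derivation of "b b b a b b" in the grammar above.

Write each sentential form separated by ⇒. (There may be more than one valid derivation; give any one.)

S ⇒ Q b ⇒ P b ⇒ Q S b b ⇒ Q a b b ⇒ b b b a b b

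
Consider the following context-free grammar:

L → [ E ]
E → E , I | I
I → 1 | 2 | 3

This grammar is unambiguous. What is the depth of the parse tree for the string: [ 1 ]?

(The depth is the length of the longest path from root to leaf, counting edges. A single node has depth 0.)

3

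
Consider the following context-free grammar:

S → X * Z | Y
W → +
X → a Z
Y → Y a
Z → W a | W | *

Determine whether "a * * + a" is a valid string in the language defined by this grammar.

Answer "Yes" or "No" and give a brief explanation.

Yes - a valid derivation exists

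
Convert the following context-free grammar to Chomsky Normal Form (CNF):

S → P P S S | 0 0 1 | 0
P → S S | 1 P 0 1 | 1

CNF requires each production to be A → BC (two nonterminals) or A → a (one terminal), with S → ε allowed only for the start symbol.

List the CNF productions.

T0 → 0; T1 → 1; S → 0; P → 1; S → P X0; X0 → P X1; X1 → S S; S → T0 X2; X2 → T0 T1; P → S S; P → T1 X3; X3 → P X4; X4 → T0 T1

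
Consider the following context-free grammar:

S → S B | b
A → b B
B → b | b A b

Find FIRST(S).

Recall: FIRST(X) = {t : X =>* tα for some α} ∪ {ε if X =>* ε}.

We compute FIRST(S) using the standard algorithm.
FIRST(A) = {b}
FIRST(B) = {b}
FIRST(S) = {b}
Therefore, FIRST(S) = {b}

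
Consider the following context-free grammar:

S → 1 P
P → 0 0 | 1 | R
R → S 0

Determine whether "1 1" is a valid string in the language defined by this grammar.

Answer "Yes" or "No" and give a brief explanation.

Yes - a valid derivation exists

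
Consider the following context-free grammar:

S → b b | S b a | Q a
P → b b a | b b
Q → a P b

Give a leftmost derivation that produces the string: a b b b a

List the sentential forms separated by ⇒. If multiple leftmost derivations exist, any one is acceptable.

S ⇒ Q a ⇒ a P b a ⇒ a b b b a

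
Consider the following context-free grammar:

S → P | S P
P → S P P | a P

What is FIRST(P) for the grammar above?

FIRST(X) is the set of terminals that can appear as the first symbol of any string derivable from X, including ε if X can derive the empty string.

We compute FIRST(P) using the standard algorithm.
FIRST(P) = {a}
FIRST(S) = {a}
Therefore, FIRST(P) = {a}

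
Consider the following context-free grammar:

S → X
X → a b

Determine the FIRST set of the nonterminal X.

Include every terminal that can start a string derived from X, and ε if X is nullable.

We compute FIRST(X) using the standard algorithm.
FIRST(S) = {a}
FIRST(X) = {a}
Therefore, FIRST(X) = {a}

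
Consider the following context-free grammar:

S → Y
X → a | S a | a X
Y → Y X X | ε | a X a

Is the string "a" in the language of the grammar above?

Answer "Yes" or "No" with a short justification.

No - no valid derivation exists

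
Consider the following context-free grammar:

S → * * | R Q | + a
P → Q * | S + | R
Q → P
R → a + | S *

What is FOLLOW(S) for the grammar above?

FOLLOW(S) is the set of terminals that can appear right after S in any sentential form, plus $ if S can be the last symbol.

We compute FOLLOW(S) using the standard algorithm.
FOLLOW(S) starts with {$}.
FIRST(P) = {*, +, a}
FIRST(Q) = {*, +, a}
FIRST(R) = {*, +, a}
FIRST(S) = {*, +, a}
FOLLOW(P) = {$, *, +}
FOLLOW(Q) = {$, *, +}
FOLLOW(R) = {$, *, +, a}
FOLLOW(S) = {$, *, +}
Therefore, FOLLOW(S) = {$, *, +}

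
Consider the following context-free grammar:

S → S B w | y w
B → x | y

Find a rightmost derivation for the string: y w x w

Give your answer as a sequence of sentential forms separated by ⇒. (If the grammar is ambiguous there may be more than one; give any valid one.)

S ⇒ S B w ⇒ S x w ⇒ y w x w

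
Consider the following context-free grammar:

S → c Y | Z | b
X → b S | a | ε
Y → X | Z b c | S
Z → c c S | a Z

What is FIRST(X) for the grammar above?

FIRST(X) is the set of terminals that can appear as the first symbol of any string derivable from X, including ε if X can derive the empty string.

We compute FIRST(X) using the standard algorithm.
FIRST(S) = {a, b, c}
FIRST(X) = {a, b, ε}
FIRST(Y) = {a, b, c, ε}
FIRST(Z) = {a, c}
Therefore, FIRST(X) = {a, b, ε}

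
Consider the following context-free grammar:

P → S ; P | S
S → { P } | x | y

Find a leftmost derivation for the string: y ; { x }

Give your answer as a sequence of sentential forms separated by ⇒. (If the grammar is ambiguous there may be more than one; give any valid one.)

P ⇒ S ; P ⇒ y ; P ⇒ y ; S ⇒ y ; { P } ⇒ y ; { S } ⇒ y ; { x }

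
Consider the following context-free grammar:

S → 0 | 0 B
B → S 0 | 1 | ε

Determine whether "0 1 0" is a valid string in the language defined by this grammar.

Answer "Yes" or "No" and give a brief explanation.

No - no valid derivation exists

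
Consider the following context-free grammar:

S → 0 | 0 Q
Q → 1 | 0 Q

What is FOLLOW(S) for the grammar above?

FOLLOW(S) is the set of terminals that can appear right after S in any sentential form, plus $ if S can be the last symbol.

We compute FOLLOW(S) using the standard algorithm.
FOLLOW(S) starts with {$}.
FIRST(Q) = {0, 1}
FIRST(S) = {0}
FOLLOW(Q) = {$}
FOLLOW(S) = {$}
Therefore, FOLLOW(S) = {$}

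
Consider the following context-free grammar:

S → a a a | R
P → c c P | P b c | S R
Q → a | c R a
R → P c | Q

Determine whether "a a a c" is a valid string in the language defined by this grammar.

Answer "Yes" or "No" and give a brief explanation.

No - no valid derivation exists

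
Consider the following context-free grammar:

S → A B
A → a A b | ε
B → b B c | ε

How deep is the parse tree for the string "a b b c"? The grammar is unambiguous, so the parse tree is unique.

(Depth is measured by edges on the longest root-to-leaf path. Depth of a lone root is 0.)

3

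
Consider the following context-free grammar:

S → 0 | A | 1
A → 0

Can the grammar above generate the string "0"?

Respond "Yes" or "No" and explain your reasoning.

Yes - a valid derivation exists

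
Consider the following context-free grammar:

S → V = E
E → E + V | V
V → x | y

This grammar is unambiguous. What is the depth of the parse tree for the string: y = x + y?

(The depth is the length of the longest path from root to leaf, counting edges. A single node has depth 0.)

4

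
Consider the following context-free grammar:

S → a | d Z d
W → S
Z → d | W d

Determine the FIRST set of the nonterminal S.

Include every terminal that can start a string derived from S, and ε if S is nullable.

We compute FIRST(S) using the standard algorithm.
FIRST(S) = {a, d}
FIRST(W) = {a, d}
FIRST(Z) = {a, d}
Therefore, FIRST(S) = {a, d}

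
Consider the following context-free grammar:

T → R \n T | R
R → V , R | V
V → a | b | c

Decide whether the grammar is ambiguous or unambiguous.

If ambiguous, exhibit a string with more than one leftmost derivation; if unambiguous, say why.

Unambiguous - every string in the language has a unique leftmost derivation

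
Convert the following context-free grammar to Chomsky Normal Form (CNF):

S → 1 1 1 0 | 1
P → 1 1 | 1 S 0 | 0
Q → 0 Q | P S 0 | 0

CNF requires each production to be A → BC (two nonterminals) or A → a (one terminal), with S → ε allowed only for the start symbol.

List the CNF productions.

T1 → 1; T0 → 0; S → 1; P → 0; Q → 0; S → T1 X0; X0 → T1 X1; X1 → T1 T0; P → T1 T1; P → T1 X2; X2 → S T0; Q → T0 Q; Q → P X3; X3 → S T0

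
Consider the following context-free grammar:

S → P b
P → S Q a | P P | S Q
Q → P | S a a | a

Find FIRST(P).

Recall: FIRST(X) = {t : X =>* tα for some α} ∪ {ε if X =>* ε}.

We compute FIRST(P) using the standard algorithm.
FIRST(P) = {}
FIRST(Q) = {a}
FIRST(S) = {}
Therefore, FIRST(P) = {}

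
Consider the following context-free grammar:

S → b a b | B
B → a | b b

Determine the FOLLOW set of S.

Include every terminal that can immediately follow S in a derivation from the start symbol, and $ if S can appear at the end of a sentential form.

We compute FOLLOW(S) using the standard algorithm.
FOLLOW(S) starts with {$}.
FIRST(B) = {a, b}
FIRST(S) = {a, b}
FOLLOW(B) = {$}
FOLLOW(S) = {$}
Therefore, FOLLOW(S) = {$}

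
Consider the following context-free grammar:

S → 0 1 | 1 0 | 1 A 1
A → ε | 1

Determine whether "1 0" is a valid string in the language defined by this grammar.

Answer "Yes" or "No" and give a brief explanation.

Yes - a valid derivation exists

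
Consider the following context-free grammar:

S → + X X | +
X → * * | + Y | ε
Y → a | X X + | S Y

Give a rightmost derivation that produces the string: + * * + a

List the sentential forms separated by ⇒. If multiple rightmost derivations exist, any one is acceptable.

S ⇒ + X X ⇒ + X + Y ⇒ + X + a ⇒ + * * + a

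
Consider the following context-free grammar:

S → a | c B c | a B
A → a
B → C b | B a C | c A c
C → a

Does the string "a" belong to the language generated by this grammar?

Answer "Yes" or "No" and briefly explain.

Yes - a valid derivation exists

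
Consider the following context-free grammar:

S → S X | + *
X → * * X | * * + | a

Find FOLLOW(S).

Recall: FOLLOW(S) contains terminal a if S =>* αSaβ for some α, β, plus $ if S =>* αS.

We compute FOLLOW(S) using the standard algorithm.
FOLLOW(S) starts with {$}.
FIRST(S) = {+}
FIRST(X) = {*, a}
FOLLOW(S) = {$, *, a}
FOLLOW(X) = {$, *, a}
Therefore, FOLLOW(S) = {$, *, a}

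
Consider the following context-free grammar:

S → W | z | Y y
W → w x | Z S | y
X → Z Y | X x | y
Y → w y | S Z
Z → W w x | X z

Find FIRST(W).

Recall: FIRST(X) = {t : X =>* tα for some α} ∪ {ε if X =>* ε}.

We compute FIRST(W) using the standard algorithm.
FIRST(S) = {w, y, z}
FIRST(W) = {w, y}
FIRST(X) = {w, y}
FIRST(Y) = {w, y, z}
FIRST(Z) = {w, y}
Therefore, FIRST(W) = {w, y}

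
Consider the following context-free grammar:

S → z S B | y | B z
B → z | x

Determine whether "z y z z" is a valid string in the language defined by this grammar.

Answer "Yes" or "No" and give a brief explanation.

No - no valid derivation exists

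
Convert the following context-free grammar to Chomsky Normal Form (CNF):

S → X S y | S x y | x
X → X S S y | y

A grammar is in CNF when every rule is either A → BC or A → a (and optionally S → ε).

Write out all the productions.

TY → y; TX → x; S → x; X → y; S → X X0; X0 → S TY; S → S X1; X1 → TX TY; X → X X2; X2 → S X3; X3 → S TY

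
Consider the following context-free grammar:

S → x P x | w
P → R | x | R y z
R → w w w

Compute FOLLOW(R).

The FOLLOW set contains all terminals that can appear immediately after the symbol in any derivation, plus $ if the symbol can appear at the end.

We compute FOLLOW(R) using the standard algorithm.
FOLLOW(S) starts with {$}.
FIRST(P) = {w, x}
FIRST(R) = {w}
FIRST(S) = {w, x}
FOLLOW(P) = {x}
FOLLOW(R) = {x, y}
FOLLOW(S) = {$}
Therefore, FOLLOW(R) = {x, y}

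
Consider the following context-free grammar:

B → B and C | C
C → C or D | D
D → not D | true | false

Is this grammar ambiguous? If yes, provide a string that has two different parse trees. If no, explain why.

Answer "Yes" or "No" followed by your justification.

No - the grammar is unambiguous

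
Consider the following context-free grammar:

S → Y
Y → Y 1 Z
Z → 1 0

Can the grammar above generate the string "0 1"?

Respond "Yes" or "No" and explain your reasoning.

No - no valid derivation exists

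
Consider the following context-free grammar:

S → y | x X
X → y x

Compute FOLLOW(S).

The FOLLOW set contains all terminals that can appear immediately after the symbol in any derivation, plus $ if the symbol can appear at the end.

We compute FOLLOW(S) using the standard algorithm.
FOLLOW(S) starts with {$}.
FIRST(S) = {x, y}
FIRST(X) = {y}
FOLLOW(S) = {$}
FOLLOW(X) = {$}
Therefore, FOLLOW(S) = {$}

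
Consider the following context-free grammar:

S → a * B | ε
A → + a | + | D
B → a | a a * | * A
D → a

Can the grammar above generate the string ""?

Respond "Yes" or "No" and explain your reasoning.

Yes - a valid derivation exists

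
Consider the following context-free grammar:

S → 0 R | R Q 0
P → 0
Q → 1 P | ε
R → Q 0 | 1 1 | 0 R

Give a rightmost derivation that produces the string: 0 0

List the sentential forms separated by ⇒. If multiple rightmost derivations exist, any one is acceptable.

S ⇒ 0 R ⇒ 0 Q 0 ⇒ 0 0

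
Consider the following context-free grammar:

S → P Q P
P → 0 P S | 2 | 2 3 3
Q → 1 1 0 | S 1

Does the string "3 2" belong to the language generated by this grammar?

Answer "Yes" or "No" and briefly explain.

No - no valid derivation exists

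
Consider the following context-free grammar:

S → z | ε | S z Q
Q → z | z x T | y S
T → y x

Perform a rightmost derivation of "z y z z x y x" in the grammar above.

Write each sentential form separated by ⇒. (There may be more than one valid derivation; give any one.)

S ⇒ S z Q ⇒ S z z x T ⇒ S z z x y x ⇒ S z Q z z x y x ⇒ S z y S z z x y x ⇒ S z y z z x y x ⇒ z y z z x y x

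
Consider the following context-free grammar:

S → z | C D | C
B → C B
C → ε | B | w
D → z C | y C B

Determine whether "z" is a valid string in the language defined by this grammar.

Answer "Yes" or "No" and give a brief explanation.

Yes - a valid derivation exists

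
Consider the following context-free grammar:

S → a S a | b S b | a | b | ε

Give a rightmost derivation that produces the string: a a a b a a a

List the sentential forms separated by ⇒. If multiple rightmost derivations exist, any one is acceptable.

S ⇒ a S a ⇒ a a S a a ⇒ a a a S a a a ⇒ a a a b a a a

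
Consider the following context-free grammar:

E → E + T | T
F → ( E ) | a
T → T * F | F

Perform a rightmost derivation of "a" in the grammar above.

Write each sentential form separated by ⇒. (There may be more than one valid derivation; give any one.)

E ⇒ T ⇒ F ⇒ a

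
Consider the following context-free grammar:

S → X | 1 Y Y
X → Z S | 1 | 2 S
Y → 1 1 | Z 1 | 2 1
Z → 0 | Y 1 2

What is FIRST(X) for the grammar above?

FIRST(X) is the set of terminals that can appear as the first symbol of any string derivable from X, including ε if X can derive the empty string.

We compute FIRST(X) using the standard algorithm.
FIRST(S) = {0, 1, 2}
FIRST(X) = {0, 1, 2}
FIRST(Y) = {0, 1, 2}
FIRST(Z) = {0, 1, 2}
Therefore, FIRST(X) = {0, 1, 2}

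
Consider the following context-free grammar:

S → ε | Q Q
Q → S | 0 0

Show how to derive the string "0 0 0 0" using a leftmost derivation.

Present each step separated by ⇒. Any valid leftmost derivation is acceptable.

S ⇒ Q Q ⇒ S Q ⇒ Q Q Q ⇒ 0 0 Q Q ⇒ 0 0 S Q ⇒ 0 0 Q ⇒ 0 0 0 0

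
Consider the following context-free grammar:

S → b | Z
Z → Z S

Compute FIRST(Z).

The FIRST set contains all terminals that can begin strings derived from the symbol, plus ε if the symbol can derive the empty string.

We compute FIRST(Z) using the standard algorithm.
FIRST(S) = {b}
FIRST(Z) = {}
Therefore, FIRST(Z) = {}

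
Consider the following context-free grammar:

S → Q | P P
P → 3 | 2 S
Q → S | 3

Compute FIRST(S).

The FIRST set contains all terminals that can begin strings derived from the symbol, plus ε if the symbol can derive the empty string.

We compute FIRST(S) using the standard algorithm.
FIRST(P) = {2, 3}
FIRST(Q) = {2, 3}
FIRST(S) = {2, 3}
Therefore, FIRST(S) = {2, 3}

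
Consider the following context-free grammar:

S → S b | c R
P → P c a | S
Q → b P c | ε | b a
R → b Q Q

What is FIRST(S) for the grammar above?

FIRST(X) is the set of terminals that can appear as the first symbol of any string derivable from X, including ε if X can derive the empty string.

We compute FIRST(S) using the standard algorithm.
FIRST(P) = {c}
FIRST(Q) = {b, ε}
FIRST(R) = {b}
FIRST(S) = {c}
Therefore, FIRST(S) = {c}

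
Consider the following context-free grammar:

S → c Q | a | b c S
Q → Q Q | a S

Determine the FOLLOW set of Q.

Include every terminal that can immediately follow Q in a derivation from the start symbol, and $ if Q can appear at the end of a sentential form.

We compute FOLLOW(Q) using the standard algorithm.
FOLLOW(S) starts with {$}.
FIRST(Q) = {a}
FIRST(S) = {a, b, c}
FOLLOW(Q) = {$, a}
FOLLOW(S) = {$, a}
Therefore, FOLLOW(Q) = {$, a}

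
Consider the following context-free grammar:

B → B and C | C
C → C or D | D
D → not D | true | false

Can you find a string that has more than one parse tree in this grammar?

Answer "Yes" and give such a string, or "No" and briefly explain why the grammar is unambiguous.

No - the grammar is unambiguous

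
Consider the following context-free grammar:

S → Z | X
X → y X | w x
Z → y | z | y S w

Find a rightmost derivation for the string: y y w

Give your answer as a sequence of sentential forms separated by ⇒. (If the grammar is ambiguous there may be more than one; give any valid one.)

S ⇒ Z ⇒ y S w ⇒ y Z w ⇒ y y w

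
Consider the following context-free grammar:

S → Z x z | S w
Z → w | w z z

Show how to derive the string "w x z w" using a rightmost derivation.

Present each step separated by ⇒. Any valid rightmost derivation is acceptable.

S ⇒ S w ⇒ Z x z w ⇒ w x z w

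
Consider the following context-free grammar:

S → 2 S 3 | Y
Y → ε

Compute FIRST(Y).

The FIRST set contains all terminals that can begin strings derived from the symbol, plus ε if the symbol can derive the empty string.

We compute FIRST(Y) using the standard algorithm.
FIRST(S) = {2, ε}
FIRST(Y) = {ε}
Therefore, FIRST(Y) = {ε}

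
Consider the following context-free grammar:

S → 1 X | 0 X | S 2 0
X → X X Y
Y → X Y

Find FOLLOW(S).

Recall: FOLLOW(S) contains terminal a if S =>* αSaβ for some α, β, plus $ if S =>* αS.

We compute FOLLOW(S) using the standard algorithm.
FOLLOW(S) starts with {$}.
FIRST(S) = {0, 1}
FIRST(X) = {}
FIRST(Y) = {}
FOLLOW(S) = {$, 2}
FOLLOW(X) = {$, 2}
FOLLOW(Y) = {$, 2}
Therefore, FOLLOW(S) = {$, 2}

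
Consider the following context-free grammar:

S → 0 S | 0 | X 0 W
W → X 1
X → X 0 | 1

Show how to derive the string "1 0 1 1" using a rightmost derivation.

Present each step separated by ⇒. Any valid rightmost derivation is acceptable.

S ⇒ X 0 W ⇒ X 0 X 1 ⇒ X 0 1 1 ⇒ 1 0 1 1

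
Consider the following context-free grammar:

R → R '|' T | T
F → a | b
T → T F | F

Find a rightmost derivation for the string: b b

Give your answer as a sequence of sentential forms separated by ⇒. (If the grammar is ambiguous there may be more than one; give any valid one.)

R ⇒ T ⇒ T F ⇒ T b ⇒ F b ⇒ b b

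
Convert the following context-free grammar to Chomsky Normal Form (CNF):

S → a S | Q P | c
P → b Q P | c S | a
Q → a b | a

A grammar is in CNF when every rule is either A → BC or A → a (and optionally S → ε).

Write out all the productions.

TA → a; S → c; TB → b; TC → c; P → a; Q → a; S → TA S; S → Q P; P → TB X0; X0 → Q P; P → TC S; Q → TA TB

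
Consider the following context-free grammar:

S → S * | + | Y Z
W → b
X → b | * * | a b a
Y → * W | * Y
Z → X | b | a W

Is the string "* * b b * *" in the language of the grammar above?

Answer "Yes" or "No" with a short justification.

Yes - a valid derivation exists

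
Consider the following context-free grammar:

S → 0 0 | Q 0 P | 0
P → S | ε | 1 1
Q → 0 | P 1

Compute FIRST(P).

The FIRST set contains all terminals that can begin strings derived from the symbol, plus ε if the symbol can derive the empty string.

We compute FIRST(P) using the standard algorithm.
FIRST(P) = {0, 1, ε}
FIRST(Q) = {0, 1}
FIRST(S) = {0, 1}
Therefore, FIRST(P) = {0, 1, ε}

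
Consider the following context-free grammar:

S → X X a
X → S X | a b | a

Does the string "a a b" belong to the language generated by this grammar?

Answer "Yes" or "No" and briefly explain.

No - no valid derivation exists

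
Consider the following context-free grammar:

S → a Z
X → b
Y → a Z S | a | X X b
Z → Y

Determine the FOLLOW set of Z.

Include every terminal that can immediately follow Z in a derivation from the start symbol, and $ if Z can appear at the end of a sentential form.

We compute FOLLOW(Z) using the standard algorithm.
FOLLOW(S) starts with {$}.
FIRST(S) = {a}
FIRST(X) = {b}
FIRST(Y) = {a, b}
FIRST(Z) = {a, b}
FOLLOW(S) = {$, a}
FOLLOW(X) = {b}
FOLLOW(Y) = {$, a}
FOLLOW(Z) = {$, a}
Therefore, FOLLOW(Z) = {$, a}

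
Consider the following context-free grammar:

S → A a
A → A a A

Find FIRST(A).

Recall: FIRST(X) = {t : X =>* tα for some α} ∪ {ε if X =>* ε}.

We compute FIRST(A) using the standard algorithm.
FIRST(A) = {}
FIRST(S) = {}
Therefore, FIRST(A) = {}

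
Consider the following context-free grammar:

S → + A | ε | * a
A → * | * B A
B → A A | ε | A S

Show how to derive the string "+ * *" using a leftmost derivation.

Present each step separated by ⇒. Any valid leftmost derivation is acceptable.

S ⇒ + A ⇒ + * B A ⇒ + * A ⇒ + * *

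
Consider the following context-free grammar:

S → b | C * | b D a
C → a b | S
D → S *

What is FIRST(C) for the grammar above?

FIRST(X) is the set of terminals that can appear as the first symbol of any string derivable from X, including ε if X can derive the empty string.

We compute FIRST(C) using the standard algorithm.
FIRST(C) = {a, b}
FIRST(D) = {a, b}
FIRST(S) = {a, b}
Therefore, FIRST(C) = {a, b}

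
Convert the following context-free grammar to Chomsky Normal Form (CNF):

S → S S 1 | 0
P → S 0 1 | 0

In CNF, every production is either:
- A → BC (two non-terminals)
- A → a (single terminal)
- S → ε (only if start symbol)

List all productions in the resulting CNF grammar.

T1 → 1; S → 0; T0 → 0; P → 0; S → S X0; X0 → S T1; P → S X1; X1 → T0 T1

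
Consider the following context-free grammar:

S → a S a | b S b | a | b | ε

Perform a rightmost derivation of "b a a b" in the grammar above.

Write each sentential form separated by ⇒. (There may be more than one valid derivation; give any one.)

S ⇒ b S b ⇒ b a S a b ⇒ b a a b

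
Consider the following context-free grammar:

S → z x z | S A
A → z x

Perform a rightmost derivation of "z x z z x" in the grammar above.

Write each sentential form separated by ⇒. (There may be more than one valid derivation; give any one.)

S ⇒ S A ⇒ S z x ⇒ z x z z x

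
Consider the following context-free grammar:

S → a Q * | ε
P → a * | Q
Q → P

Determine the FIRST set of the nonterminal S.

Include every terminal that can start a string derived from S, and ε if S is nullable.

We compute FIRST(S) using the standard algorithm.
FIRST(P) = {a}
FIRST(Q) = {a}
FIRST(S) = {a, ε}
Therefore, FIRST(S) = {a, ε}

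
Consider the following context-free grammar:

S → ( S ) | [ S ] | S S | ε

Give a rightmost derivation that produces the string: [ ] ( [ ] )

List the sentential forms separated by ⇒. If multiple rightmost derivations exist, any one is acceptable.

S ⇒ S S ⇒ S ( S ) ⇒ S ( [ S ] ) ⇒ S ( [ ] ) ⇒ [ S ] ( [ ] ) ⇒ [ ] ( [ ] )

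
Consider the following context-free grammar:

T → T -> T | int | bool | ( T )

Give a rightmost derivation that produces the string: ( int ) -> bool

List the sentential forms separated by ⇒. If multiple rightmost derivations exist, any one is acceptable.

T ⇒ T -> T ⇒ T -> bool ⇒ ( T ) -> bool ⇒ ( int ) -> bool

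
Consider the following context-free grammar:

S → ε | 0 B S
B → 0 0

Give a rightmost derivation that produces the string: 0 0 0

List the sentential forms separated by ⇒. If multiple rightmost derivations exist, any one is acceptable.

S ⇒ 0 B S ⇒ 0 B ⇒ 0 0 0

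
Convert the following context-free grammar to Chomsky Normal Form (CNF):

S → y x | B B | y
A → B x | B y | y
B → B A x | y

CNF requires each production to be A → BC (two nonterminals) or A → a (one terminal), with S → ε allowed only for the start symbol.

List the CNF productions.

TY → y; TX → x; S → y; A → y; B → y; S → TY TX; S → B B; A → B TX; A → B TY; B → B X0; X0 → A TX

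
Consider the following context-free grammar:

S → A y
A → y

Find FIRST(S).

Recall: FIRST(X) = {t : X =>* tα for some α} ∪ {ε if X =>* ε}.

We compute FIRST(S) using the standard algorithm.
FIRST(A) = {y}
FIRST(S) = {y}
Therefore, FIRST(S) = {y}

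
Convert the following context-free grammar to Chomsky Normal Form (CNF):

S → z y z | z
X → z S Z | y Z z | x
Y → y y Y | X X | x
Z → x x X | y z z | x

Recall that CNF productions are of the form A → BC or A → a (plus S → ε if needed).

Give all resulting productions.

TZ → z; TY → y; S → z; X → x; Y → x; TX → x; Z → x; S → TZ X0; X0 → TY TZ; X → TZ X1; X1 → S Z; X → TY X2; X2 → Z TZ; Y → TY X3; X3 → TY Y; Y → X X; Z → TX X4; X4 → TX X; Z → TY X5; X5 → TZ TZ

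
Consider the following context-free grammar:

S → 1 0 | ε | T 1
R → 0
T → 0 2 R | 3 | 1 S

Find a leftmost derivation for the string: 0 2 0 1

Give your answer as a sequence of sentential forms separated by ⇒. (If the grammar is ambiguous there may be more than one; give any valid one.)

S ⇒ T 1 ⇒ 0 2 R 1 ⇒ 0 2 0 1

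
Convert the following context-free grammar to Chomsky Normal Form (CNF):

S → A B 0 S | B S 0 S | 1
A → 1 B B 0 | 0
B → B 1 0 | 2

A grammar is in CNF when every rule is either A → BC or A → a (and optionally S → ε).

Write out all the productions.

T0 → 0; S → 1; T1 → 1; A → 0; B → 2; S → A X0; X0 → B X1; X1 → T0 S; S → B X2; X2 → S X3; X3 → T0 S; A → T1 X4; X4 → B X5; X5 → B T0; B → B X6; X6 → T1 T0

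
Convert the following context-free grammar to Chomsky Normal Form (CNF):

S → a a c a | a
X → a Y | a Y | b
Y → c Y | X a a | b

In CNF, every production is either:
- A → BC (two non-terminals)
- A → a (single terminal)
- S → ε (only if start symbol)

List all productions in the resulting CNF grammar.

TA → a; TC → c; S → a; X → b; Y → b; S → TA X0; X0 → TA X1; X1 → TC TA; X → TA Y; X → TA Y; Y → TC Y; Y → X X2; X2 → TA TA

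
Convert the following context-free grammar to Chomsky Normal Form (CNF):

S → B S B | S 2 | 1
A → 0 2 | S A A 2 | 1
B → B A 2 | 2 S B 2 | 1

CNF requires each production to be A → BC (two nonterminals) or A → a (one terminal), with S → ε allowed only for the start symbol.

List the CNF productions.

T2 → 2; S → 1; T0 → 0; A → 1; B → 1; S → B X0; X0 → S B; S → S T2; A → T0 T2; A → S X1; X1 → A X2; X2 → A T2; B → B X3; X3 → A T2; B → T2 X4; X4 → S X5; X5 → B T2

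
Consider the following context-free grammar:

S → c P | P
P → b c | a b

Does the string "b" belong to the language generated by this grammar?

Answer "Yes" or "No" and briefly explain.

No - no valid derivation exists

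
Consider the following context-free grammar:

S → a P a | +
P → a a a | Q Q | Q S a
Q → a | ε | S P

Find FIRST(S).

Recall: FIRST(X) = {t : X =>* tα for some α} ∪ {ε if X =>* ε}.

We compute FIRST(S) using the standard algorithm.
FIRST(P) = {+, a, ε}
FIRST(Q) = {+, a, ε}
FIRST(S) = {+, a}
Therefore, FIRST(S) = {+, a}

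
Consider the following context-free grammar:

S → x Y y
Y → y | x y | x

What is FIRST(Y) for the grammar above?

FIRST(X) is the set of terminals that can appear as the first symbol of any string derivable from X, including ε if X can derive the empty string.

We compute FIRST(Y) using the standard algorithm.
FIRST(S) = {x}
FIRST(Y) = {x, y}
Therefore, FIRST(Y) = {x, y}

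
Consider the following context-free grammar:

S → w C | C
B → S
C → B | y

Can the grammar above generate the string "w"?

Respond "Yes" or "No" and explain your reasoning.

No - no valid derivation exists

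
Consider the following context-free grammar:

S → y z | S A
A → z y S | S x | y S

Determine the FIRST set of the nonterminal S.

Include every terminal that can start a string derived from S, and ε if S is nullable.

We compute FIRST(S) using the standard algorithm.
FIRST(A) = {y, z}
FIRST(S) = {y}
Therefore, FIRST(S) = {y}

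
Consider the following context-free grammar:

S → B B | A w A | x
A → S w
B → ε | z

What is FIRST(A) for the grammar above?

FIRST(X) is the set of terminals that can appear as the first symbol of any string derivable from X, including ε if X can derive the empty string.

We compute FIRST(A) using the standard algorithm.
FIRST(A) = {w, x, z}
FIRST(B) = {z, ε}
FIRST(S) = {w, x, z, ε}
Therefore, FIRST(A) = {w, x, z}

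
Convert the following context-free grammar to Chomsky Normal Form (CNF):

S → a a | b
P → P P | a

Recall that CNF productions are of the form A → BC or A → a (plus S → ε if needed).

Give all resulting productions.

TA → a; S → b; P → a; S → TA TA; P → P P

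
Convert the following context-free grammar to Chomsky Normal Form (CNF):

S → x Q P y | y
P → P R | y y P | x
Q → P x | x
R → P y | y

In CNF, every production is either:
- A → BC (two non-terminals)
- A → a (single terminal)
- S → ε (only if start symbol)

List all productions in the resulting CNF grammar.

TX → x; TY → y; S → y; P → x; Q → x; R → y; S → TX X0; X0 → Q X1; X1 → P TY; P → P R; P → TY X2; X2 → TY P; Q → P TX; R → P TY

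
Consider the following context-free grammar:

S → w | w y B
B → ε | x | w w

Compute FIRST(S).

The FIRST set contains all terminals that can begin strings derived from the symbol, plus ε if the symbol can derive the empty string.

We compute FIRST(S) using the standard algorithm.
FIRST(B) = {w, x, ε}
FIRST(S) = {w}
Therefore, FIRST(S) = {w}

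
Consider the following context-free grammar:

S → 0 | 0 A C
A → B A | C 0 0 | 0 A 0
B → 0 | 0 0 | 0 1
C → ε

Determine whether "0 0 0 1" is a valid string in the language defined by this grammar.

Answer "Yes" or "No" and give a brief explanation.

No - no valid derivation exists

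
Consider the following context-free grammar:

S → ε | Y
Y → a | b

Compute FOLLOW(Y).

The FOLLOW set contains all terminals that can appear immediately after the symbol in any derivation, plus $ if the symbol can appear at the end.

We compute FOLLOW(Y) using the standard algorithm.
FOLLOW(S) starts with {$}.
FIRST(S) = {a, b, ε}
FIRST(Y) = {a, b}
FOLLOW(S) = {$}
FOLLOW(Y) = {$}
Therefore, FOLLOW(Y) = {$}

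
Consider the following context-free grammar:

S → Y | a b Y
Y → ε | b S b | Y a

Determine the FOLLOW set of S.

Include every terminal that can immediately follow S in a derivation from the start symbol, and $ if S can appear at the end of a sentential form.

We compute FOLLOW(S) using the standard algorithm.
FOLLOW(S) starts with {$}.
FIRST(S) = {a, b, ε}
FIRST(Y) = {a, b, ε}
FOLLOW(S) = {$, b}
FOLLOW(Y) = {$, a, b}
Therefore, FOLLOW(S) = {$, b}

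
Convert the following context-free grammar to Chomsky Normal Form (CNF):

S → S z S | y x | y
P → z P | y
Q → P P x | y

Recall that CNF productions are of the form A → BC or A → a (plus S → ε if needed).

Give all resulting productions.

TZ → z; TY → y; TX → x; S → y; P → y; Q → y; S → S X0; X0 → TZ S; S → TY TX; P → TZ P; Q → P X1; X1 → P TX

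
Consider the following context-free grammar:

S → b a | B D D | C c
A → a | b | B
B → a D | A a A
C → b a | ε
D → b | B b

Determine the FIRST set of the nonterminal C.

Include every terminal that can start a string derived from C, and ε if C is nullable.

We compute FIRST(C) using the standard algorithm.
FIRST(A) = {a, b}
FIRST(B) = {a, b}
FIRST(C) = {b, ε}
FIRST(D) = {a, b}
FIRST(S) = {a, b, c}
Therefore, FIRST(C) = {b, ε}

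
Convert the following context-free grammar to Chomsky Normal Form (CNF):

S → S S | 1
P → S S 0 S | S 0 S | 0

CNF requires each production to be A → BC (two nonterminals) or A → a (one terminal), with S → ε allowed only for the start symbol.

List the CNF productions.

S → 1; T0 → 0; P → 0; S → S S; P → S X0; X0 → S X1; X1 → T0 S; P → S X2; X2 → T0 S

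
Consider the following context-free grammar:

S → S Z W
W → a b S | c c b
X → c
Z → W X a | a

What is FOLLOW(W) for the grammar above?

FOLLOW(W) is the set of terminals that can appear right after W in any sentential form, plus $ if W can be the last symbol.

We compute FOLLOW(W) using the standard algorithm.
FOLLOW(S) starts with {$}.
FIRST(S) = {}
FIRST(W) = {a, c}
FIRST(X) = {c}
FIRST(Z) = {a, c}
FOLLOW(S) = {$, a, c}
FOLLOW(W) = {$, a, c}
FOLLOW(X) = {a}
FOLLOW(Z) = {a, c}
Therefore, FOLLOW(W) = {$, a, c}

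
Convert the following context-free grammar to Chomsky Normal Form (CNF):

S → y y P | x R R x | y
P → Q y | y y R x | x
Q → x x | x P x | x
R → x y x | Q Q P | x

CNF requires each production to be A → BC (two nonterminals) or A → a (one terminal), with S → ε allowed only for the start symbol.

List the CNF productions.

TY → y; TX → x; S → y; P → x; Q → x; R → x; S → TY X0; X0 → TY P; S → TX X1; X1 → R X2; X2 → R TX; P → Q TY; P → TY X3; X3 → TY X4; X4 → R TX; Q → TX TX; Q → TX X5; X5 → P TX; R → TX X6; X6 → TY TX; R → Q X7; X7 → Q P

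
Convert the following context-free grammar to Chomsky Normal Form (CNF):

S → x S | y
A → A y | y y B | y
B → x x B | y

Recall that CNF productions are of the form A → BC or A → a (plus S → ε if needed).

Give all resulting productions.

TX → x; S → y; TY → y; A → y; B → y; S → TX S; A → A TY; A → TY X0; X0 → TY B; B → TX X1; X1 → TX B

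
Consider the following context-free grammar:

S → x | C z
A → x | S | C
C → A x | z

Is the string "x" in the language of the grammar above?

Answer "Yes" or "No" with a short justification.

Yes - a valid derivation exists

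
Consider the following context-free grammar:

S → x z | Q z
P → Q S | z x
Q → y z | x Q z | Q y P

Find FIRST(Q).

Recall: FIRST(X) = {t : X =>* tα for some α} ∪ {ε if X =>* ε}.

We compute FIRST(Q) using the standard algorithm.
FIRST(P) = {x, y, z}
FIRST(Q) = {x, y}
FIRST(S) = {x, y}
Therefore, FIRST(Q) = {x, y}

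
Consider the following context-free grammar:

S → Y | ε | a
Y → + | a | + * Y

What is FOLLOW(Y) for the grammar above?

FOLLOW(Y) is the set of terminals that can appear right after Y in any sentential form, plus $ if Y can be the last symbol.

We compute FOLLOW(Y) using the standard algorithm.
FOLLOW(S) starts with {$}.
FIRST(S) = {+, a, ε}
FIRST(Y) = {+, a}
FOLLOW(S) = {$}
FOLLOW(Y) = {$}
Therefore, FOLLOW(Y) = {$}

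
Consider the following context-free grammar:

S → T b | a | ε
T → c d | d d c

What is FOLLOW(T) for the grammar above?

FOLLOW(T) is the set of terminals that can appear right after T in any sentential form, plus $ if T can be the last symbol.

We compute FOLLOW(T) using the standard algorithm.
FOLLOW(S) starts with {$}.
FIRST(S) = {a, c, d, ε}
FIRST(T) = {c, d}
FOLLOW(S) = {$}
FOLLOW(T) = {b}
Therefore, FOLLOW(T) = {b}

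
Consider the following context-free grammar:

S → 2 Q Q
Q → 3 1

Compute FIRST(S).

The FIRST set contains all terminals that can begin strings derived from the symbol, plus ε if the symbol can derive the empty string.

We compute FIRST(S) using the standard algorithm.
FIRST(Q) = {3}
FIRST(S) = {2}
Therefore, FIRST(S) = {2}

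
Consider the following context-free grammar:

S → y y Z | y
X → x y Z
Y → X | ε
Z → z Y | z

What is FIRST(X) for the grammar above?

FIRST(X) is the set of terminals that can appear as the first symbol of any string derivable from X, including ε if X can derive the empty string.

We compute FIRST(X) using the standard algorithm.
FIRST(S) = {y}
FIRST(X) = {x}
FIRST(Y) = {x, ε}
FIRST(Z) = {z}
Therefore, FIRST(X) = {x}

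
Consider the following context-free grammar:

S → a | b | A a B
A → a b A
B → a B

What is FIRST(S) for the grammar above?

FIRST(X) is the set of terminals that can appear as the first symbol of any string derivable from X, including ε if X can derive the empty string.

We compute FIRST(S) using the standard algorithm.
FIRST(A) = {a}
FIRST(B) = {a}
FIRST(S) = {a, b}
Therefore, FIRST(S) = {a, b}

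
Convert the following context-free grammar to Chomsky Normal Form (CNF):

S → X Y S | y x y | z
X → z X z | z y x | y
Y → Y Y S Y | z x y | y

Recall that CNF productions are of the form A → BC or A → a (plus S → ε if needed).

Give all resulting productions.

TY → y; TX → x; S → z; TZ → z; X → y; Y → y; S → X X0; X0 → Y S; S → TY X1; X1 → TX TY; X → TZ X2; X2 → X TZ; X → TZ X3; X3 → TY TX; Y → Y X4; X4 → Y X5; X5 → S Y; Y → TZ X6; X6 → TX TY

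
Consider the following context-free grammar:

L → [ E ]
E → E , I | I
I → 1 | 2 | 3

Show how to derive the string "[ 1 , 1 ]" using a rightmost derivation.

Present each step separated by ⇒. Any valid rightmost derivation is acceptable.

L ⇒ [ E ] ⇒ [ E , I ] ⇒ [ E , 1 ] ⇒ [ I , 1 ] ⇒ [ 1 , 1 ]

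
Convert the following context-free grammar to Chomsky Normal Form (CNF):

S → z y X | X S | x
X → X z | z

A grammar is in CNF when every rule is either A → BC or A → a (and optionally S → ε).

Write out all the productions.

TZ → z; TY → y; S → x; X → z; S → TZ X0; X0 → TY X; S → X S; X → X TZ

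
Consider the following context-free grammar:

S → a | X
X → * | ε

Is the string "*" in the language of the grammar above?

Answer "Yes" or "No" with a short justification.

Yes - a valid derivation exists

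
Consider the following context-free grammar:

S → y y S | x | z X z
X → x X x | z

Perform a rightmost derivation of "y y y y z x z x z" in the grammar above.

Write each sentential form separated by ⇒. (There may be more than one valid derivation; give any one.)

S ⇒ y y S ⇒ y y y y S ⇒ y y y y z X z ⇒ y y y y z x X x z ⇒ y y y y z x z x z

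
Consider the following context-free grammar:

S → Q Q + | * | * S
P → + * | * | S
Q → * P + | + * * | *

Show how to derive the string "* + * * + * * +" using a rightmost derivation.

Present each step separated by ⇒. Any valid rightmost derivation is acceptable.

S ⇒ * S ⇒ * Q Q + ⇒ * Q + * * + ⇒ * + * * + * * +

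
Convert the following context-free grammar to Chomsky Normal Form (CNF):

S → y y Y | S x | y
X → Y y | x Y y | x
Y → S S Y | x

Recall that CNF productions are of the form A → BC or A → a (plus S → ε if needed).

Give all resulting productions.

TY → y; TX → x; S → y; X → x; Y → x; S → TY X0; X0 → TY Y; S → S TX; X → Y TY; X → TX X1; X1 → Y TY; Y → S X2; X2 → S Y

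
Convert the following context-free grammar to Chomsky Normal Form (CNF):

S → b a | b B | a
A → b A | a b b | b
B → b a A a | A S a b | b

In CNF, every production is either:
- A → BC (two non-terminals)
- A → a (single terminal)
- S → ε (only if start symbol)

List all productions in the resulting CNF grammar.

TB → b; TA → a; S → a; A → b; B → b; S → TB TA; S → TB B; A → TB A; A → TA X0; X0 → TB TB; B → TB X1; X1 → TA X2; X2 → A TA; B → A X3; X3 → S X4; X4 → TA TB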